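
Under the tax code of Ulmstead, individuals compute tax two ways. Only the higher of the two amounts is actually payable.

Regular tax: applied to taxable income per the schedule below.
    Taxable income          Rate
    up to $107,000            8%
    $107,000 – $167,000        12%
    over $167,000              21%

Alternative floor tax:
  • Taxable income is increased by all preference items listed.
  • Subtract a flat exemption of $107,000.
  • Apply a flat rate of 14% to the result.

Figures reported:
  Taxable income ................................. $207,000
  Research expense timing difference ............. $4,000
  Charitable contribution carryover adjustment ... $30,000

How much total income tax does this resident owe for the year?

Alternative floor tax:
  Adjusted income: $207,000 + $4,000 + $30,000 = $241,000
  Less exemption $107,000 → base $134,000
  $134,000 × 14% = $18,760

Regular tax:
  $107,000 × 8% = $8,560
  $60,000 × 12% = $7,200
  $40,000 × 21% = $8,400
  → $24,160

$24,160 > $18,760, so the regular tax governs.

$24,160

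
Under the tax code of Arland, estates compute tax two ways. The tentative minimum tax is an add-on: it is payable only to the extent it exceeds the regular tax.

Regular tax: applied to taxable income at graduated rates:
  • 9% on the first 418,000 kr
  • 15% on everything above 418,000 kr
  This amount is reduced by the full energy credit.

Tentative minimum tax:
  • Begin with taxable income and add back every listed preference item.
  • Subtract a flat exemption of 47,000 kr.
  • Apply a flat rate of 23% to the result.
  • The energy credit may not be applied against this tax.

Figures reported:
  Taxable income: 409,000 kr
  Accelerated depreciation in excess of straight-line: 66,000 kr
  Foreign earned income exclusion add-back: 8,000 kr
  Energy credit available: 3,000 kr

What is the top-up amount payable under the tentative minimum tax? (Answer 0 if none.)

66,470 kr

Tentative minimum tax:
  Adjusted income: 409,000 kr + 66,000 kr + 8,000 kr = 483,000 kr
  Less exemption 47,000 kr → base 436,000 kr
  436,000 kr × 23% = 100,280 kr

Regular tax:
  409,000 kr × 9% = 36,810 kr
  Less energy credit 3,000 kr → 33,810 kr

Excess of tentative minimum tax over regular tax: 100,280 kr − 33,810 kr = 66,470 kr.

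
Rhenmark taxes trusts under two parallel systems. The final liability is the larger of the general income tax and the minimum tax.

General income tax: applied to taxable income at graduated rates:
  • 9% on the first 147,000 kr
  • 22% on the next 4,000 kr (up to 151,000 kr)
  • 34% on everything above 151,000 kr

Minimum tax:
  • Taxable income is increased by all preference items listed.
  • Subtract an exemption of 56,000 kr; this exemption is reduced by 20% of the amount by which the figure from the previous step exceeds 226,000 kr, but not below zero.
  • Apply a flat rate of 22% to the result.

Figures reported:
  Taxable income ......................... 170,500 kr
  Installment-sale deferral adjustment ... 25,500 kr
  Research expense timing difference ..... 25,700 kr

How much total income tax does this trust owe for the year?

General income tax:
  147,000 kr × 9% = 13,230 kr
  4,000 kr × 22% = 880 kr
  19,500 kr × 34% = 6,630 kr
  → 20,740 kr

Minimum tax:
  Adjusted income: 170,500 kr + 25,500 kr + 25,700 kr = 221,700 kr
  Exemption: 221,700 kr ≤ 226,000 kr, so full 56,000 kr applies
  Base: 221,700 kr − 56,000 kr = 165,700 kr
  165,700 kr × 22% = 36,454 kr

36,454 kr > 20,740 kr, so the minimum tax is the binding amount.

36,454 kr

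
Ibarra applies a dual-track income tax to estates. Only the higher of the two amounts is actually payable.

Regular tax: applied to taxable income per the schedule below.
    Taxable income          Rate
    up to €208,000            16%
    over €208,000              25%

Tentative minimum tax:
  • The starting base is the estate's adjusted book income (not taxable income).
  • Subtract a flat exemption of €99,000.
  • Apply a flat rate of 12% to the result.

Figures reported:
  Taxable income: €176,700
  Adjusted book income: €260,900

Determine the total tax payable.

Tentative minimum tax:
  Base (adjusted book income): €260,900
  Less exemption €99,000 → base €161,900
  €161,900 × 12% = €19,428

Regular tax:
  €176,700 × 16% = €28,272

€28,272 > €19,428, so the regular tax governs.

€28,272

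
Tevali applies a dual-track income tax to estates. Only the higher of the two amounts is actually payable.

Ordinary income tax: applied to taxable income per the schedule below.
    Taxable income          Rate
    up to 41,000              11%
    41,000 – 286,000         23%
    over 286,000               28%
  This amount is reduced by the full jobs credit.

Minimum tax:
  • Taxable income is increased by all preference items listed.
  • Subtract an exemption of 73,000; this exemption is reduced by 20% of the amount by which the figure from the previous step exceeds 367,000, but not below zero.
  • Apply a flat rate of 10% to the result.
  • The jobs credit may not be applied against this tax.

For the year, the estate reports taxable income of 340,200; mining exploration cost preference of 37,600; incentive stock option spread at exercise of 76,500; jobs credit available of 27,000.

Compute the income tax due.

49,036

Minimum tax:
  Adjusted income: 340,200 + 37,600 + 76,500 = 454,300
  Exemption: 73,000 − 20% × (454,300 − 367,000) = 73,000 − 17,460 = 55,540
  Base: 454,300 − 55,540 = 398,760
  398,760 × 10% = 39,876

Ordinary income tax:
  41,000 × 11% = 4,510
  245,000 × 23% = 56,350
  54,200 × 28% = 15,176
  → 76,036
  Less jobs credit 27,000 → 49,036

49,036 > 39,876, so the ordinary income tax governs.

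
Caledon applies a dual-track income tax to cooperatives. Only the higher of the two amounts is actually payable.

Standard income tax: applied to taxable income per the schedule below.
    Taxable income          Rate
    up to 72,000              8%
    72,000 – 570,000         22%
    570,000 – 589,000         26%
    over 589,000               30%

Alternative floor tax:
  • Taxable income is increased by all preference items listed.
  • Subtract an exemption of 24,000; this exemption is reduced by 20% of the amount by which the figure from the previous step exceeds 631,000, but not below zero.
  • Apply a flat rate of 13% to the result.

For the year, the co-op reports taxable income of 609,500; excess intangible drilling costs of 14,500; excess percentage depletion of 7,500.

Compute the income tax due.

126,410

Standard income tax:
  72,000 × 8% = 5,760
  498,000 × 22% = 109,560
  19,000 × 26% = 4,940
  20,500 × 30% = 6,150
  → 126,410

Alternative floor tax:
  Adjusted income: 609,500 + 14,500 + 7,500 = 631,500
  Exemption: 24,000 − 20% × (631,500 − 631,000) = 24,000 − 100 = 23,900
  Base: 631,500 − 23,900 = 607,600
  607,600 × 13% = 78,988

126,410 > 78,988, so the standard income tax governs.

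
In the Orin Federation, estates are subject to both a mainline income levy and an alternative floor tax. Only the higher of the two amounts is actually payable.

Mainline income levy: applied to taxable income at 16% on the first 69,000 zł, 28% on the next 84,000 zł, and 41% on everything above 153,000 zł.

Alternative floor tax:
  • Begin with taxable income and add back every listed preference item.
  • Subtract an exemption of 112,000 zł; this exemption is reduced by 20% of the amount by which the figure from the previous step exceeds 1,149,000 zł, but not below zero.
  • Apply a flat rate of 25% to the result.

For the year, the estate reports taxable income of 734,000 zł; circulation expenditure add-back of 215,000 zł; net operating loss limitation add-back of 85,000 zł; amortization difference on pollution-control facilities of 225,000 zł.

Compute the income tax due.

Mainline income levy:
  69,000 zł × 16% = 11,040 zł
  84,000 zł × 28% = 23,520 zł
  581,000 zł × 41% = 238,210 zł
  → 272,770 zł

Alternative floor tax:
  Adjusted income: 734,000 zł + 215,000 zł + 85,000 zł + 225,000 zł = 1,259,000 zł
  Exemption: 112,000 zł − 20% × (1,259,000 zł − 1,149,000 zł) = 112,000 zł − 22,000 zł = 90,000 zł
  Base: 1,259,000 zł − 90,000 zł = 1,169,000 zł
  1,169,000 zł × 25% = 292,250 zł

292,250 zł > 272,770 zł, so the alternative floor tax is the binding amount.

292,250 zł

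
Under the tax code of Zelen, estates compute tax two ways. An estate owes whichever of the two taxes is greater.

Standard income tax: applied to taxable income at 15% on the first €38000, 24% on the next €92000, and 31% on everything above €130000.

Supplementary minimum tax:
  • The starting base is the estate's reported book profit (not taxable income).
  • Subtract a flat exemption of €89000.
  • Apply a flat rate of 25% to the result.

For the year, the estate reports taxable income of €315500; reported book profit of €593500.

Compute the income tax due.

€126125

Supplementary minimum tax:
  Base (reported book profit): €593500
  Less exemption €89000 → base €504500
  €504500 × 25% = €126125

Standard income tax:
  €38000 × 15% = €5700
  €92000 × 24% = €22080
  €185500 × 31% = €57505
  → €85285

€126125 > €85285, so the supplementary minimum tax is the binding amount.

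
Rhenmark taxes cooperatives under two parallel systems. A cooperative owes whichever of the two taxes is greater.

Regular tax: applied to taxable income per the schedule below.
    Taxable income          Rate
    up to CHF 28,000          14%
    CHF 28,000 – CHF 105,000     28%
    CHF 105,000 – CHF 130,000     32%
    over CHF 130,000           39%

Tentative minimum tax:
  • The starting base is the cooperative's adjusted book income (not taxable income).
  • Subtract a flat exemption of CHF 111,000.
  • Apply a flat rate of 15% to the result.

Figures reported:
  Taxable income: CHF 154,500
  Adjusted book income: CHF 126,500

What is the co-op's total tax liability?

Regular tax:
  CHF 28,000 × 14% = CHF 3,920
  CHF 77,000 × 28% = CHF 21,560
  CHF 25,000 × 32% = CHF 8,000
  CHF 24,500 × 39% = CHF 9,555
  → CHF 43,035

Tentative minimum tax:
  Base (adjusted book income): CHF 126,500
  Less exemption CHF 111,000 → base CHF 15,500
  CHF 15,500 × 15% = CHF 2,325

CHF 43,035 > CHF 2,325, so the regular tax governs.

CHF 43,035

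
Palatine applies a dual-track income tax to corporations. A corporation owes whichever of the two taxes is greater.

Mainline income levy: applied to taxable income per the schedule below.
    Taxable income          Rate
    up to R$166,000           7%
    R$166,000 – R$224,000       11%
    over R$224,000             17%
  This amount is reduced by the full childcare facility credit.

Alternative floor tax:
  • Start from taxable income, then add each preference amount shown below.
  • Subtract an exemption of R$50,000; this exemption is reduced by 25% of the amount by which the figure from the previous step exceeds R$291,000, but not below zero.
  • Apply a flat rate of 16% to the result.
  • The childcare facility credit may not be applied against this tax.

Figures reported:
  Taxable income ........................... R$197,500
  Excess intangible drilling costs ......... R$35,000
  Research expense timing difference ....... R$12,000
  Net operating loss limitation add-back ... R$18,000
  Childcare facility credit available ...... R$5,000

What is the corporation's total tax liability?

R$34,000

Alternative floor tax:
  Adjusted income: R$197,500 + R$35,000 + R$12,000 + R$18,000 = R$262,500
  Exemption: R$262,500 ≤ R$291,000, so full R$50,000 applies
  Base: R$262,500 − R$50,000 = R$212,500
  R$212,500 × 16% = R$34,000

Mainline income levy:
  R$166,000 × 7% = R$11,620
  R$31,500 × 11% = R$3,465
  → R$15,085
  Less childcare facility credit R$5,000 → R$10,085

R$34,000 > R$10,085, so the alternative floor tax is the binding amount.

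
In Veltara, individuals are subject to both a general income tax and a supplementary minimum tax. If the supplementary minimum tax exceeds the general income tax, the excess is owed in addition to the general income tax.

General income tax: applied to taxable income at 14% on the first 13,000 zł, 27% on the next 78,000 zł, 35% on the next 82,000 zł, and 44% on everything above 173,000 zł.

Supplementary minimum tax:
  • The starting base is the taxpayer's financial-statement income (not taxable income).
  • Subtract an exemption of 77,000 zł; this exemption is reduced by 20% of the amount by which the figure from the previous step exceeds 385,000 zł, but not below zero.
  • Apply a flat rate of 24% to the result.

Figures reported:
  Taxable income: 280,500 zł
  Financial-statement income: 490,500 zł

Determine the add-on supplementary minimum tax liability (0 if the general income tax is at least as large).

5,424 zł

Supplementary minimum tax:
  Base (financial-statement income): 490,500 zł
  Exemption: 77,000 zł − 20% × (490,500 zł − 385,000 zł) = 77,000 zł − 21,100 zł = 55,900 zł
  Base: 490,500 zł − 55,900 zł = 434,600 zł
  434,600 zł × 24% = 104,304 zł

General income tax:
  13,000 zł × 14% = 1,820 zł
  78,000 zł × 27% = 21,060 zł
  82,000 zł × 35% = 28,700 zł
  107,500 zł × 44% = 47,300 zł
  → 98,880 zł

Excess of supplementary minimum tax over general income tax: 104,304 zł − 98,880 zł = 5,424 zł.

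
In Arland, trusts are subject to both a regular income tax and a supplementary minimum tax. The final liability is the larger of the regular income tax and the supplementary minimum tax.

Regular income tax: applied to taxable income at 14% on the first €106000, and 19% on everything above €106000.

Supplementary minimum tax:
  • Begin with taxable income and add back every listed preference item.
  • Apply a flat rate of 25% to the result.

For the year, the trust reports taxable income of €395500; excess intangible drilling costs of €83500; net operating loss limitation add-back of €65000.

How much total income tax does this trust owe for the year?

€136000

Regular income tax:
  €106000 × 14% = €14840
  €289500 × 19% = €55005
  → €69845

Supplementary minimum tax:
  Adjusted income: €395500 + €83500 + €65000 = €544000
  €544000 × 25% = €136000

€136000 > €69845, so the supplementary minimum tax is the binding amount.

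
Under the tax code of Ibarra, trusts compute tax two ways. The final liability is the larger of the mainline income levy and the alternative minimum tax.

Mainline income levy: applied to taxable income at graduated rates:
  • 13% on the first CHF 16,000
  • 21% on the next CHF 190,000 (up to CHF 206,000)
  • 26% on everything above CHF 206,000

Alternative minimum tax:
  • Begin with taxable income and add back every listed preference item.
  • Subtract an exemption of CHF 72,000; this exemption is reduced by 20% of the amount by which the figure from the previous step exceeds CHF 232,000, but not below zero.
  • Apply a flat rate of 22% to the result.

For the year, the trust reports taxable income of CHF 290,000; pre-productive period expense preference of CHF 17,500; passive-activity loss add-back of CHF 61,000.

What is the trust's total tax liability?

CHF 71,236

Mainline income levy:
  CHF 16,000 × 13% = CHF 2,080
  CHF 190,000 × 21% = CHF 39,900
  CHF 84,000 × 26% = CHF 21,840
  → CHF 63,820

Alternative minimum tax:
  Adjusted income: CHF 290,000 + CHF 17,500 + CHF 61,000 = CHF 368,500
  Exemption: CHF 72,000 − 20% × (CHF 368,500 − CHF 232,000) = CHF 72,000 − CHF 27,300 = CHF 44,700
  Base: CHF 368,500 − CHF 44,700 = CHF 323,800
  CHF 323,800 × 22% = CHF 71,236

CHF 71,236 > CHF 63,820, so the alternative minimum tax is the binding amount.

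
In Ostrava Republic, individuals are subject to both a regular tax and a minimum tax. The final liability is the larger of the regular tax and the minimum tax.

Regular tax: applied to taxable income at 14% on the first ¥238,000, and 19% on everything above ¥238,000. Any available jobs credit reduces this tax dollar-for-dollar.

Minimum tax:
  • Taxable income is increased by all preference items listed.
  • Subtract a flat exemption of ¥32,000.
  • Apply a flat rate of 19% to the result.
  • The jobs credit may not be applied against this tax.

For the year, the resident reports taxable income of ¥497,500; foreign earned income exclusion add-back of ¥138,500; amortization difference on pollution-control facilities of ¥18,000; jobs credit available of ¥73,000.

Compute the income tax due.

¥118,180

Regular tax:
  ¥238,000 × 14% = ¥33,320
  ¥259,500 × 19% = ¥49,305
  → ¥82,625
  Less jobs credit ¥73,000 → ¥9,625

Minimum tax:
  Adjusted income: ¥497,500 + ¥138,500 + ¥18,000 = ¥654,000
  Less exemption ¥32,000 → base ¥622,000
  ¥622,000 × 19% = ¥118,180

¥118,180 > ¥9,625, so the minimum tax is the binding amount.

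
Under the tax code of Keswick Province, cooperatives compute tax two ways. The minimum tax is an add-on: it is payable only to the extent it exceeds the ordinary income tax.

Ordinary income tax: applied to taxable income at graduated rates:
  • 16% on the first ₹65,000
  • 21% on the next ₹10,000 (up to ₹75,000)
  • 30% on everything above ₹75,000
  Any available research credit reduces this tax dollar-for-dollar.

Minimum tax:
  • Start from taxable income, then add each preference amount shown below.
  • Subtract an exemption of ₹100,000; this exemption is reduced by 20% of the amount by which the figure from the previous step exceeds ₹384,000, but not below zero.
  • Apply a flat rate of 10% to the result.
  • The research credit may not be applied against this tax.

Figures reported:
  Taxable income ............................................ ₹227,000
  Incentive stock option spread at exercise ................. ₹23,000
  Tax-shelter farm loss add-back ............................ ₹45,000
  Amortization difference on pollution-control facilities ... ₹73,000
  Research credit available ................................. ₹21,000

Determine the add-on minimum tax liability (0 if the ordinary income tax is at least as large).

Ordinary income tax:
  ₹65,000 × 16% = ₹10,400
  ₹10,000 × 21% = ₹2,100
  ₹152,000 × 30% = ₹45,600
  → ₹58,100
  Less research credit ₹21,000 → ₹37,100

Minimum tax:
  Adjusted income: ₹227,000 + ₹23,000 + ₹45,000 + ₹73,000 = ₹368,000
  Exemption: ₹368,000 ≤ ₹384,000, so full ₹100,000 applies
  Base: ₹368,000 − ₹100,000 = ₹268,000
  ₹268,000 × 10% = ₹26,800

₹26,800 ≤ ₹37,100, so no add-on is due.

₹0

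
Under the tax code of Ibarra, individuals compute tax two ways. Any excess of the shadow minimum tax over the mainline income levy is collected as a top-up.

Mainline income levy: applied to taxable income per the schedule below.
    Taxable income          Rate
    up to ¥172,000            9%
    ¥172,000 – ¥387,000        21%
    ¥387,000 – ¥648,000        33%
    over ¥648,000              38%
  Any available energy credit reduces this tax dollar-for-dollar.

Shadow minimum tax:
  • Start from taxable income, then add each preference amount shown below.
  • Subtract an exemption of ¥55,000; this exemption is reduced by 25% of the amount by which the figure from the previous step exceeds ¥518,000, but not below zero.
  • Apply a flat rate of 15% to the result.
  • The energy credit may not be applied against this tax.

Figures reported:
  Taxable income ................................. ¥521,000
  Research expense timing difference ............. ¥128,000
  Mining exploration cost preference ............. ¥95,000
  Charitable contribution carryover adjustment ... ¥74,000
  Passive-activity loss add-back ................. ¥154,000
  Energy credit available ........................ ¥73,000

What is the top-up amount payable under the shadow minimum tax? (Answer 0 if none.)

Mainline income levy:
  ¥172,000 × 9% = ¥15,480
  ¥215,000 × 21% = ¥45,150
  ¥134,000 × 33% = ¥44,220
  → ¥104,850
  Less energy credit ¥73,000 → ¥31,850

Shadow minimum tax:
  Adjusted income: ¥521,000 + ¥128,000 + ¥95,000 + ¥74,000 + ¥154,000 = ¥972,000
  Exemption: 25% × (¥972,000 − ¥518,000) = ¥113,500 ≥ ¥55,000, so the exemption is fully phased out
  Base: ¥972,000 − ¥0 = ¥972,000
  ¥972,000 × 15% = ¥145,800

Excess of shadow minimum tax over mainline income levy: ¥145,800 − ¥31,850 = ¥113,950.

¥113,950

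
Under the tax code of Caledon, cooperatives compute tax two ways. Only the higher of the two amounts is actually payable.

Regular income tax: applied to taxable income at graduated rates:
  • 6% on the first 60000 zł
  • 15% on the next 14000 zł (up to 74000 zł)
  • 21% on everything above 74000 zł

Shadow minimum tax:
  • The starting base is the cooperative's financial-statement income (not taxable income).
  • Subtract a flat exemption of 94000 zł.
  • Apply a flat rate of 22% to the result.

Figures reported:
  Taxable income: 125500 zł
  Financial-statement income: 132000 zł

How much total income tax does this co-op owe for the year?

16515 zł

Regular income tax:
  60000 zł × 6% = 3600 zł
  14000 zł × 15% = 2100 zł
  51500 zł × 21% = 10815 zł
  → 16515 zł

Shadow minimum tax:
  Base (financial-statement income): 132000 zł
  Less exemption 94000 zł → base 38000 zł
  38000 zł × 22% = 8360 zł

16515 zł > 8360 zł, so the regular income tax governs.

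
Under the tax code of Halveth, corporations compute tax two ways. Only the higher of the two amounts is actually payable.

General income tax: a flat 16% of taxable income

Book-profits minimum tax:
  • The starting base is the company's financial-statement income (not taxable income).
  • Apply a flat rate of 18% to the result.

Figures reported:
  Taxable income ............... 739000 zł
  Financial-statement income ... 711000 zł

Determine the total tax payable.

127980 zł

General income tax:
  739000 zł × 16% = 118240 zł

Book-profits minimum tax:
  Base (financial-statement income): 711000 zł
  711000 zł × 18% = 127980 zł

127980 zł > 118240 zł, so the book-profits minimum tax is the binding amount.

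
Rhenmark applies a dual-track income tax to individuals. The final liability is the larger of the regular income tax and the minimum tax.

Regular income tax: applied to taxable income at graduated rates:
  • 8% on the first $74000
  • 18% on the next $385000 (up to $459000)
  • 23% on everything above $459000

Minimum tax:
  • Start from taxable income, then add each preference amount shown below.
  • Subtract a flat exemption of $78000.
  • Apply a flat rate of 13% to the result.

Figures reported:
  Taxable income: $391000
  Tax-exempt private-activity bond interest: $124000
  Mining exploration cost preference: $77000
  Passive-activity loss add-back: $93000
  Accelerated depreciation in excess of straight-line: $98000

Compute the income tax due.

Regular income tax:
  $74000 × 8% = $5920
  $317000 × 18% = $57060
  → $62980

Minimum tax:
  Adjusted income: $391000 + $124000 + $77000 + $93000 + $98000 = $783000
  Less exemption $78000 → base $705000
  $705000 × 13% = $91650

$91650 > $62980, so the minimum tax is the binding amount.

$91650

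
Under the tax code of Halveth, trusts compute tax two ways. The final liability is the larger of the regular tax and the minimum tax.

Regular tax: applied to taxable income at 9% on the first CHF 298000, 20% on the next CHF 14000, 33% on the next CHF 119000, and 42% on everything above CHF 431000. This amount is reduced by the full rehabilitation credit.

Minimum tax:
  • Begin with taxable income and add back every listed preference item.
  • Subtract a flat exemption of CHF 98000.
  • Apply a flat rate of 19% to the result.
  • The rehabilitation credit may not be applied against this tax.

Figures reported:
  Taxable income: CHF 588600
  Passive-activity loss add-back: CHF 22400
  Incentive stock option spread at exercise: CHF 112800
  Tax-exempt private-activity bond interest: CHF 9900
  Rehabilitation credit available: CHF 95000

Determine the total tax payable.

Regular tax:
  CHF 298000 × 9% = CHF 26820
  CHF 14000 × 20% = CHF 2800
  CHF 119000 × 33% = CHF 39270
  CHF 157600 × 42% = CHF 66192
  → CHF 135082
  Less rehabilitation credit CHF 95000 → CHF 40082

Minimum tax:
  Adjusted income: CHF 588600 + CHF 22400 + CHF 112800 + CHF 9900 = CHF 733700
  Less exemption CHF 98000 → base CHF 635700
  CHF 635700 × 19% = CHF 120783

CHF 120783 > CHF 40082, so the minimum tax is the binding amount.

CHF 120783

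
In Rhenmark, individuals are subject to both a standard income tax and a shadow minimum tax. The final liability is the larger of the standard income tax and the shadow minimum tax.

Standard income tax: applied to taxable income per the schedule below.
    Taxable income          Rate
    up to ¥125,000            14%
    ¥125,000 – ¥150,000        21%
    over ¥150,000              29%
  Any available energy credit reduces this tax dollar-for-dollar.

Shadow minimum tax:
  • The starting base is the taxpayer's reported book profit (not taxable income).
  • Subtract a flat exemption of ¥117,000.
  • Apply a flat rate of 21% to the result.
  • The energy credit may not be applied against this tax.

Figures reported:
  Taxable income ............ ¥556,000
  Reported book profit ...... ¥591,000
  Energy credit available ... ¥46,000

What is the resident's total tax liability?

Shadow minimum tax:
  Base (reported book profit): ¥591,000
  Less exemption ¥117,000 → base ¥474,000
  ¥474,000 × 21% = ¥99,540

Standard income tax:
  ¥125,000 × 14% = ¥17,500
  ¥25,000 × 21% = ¥5,250
  ¥406,000 × 29% = ¥117,740
  → ¥140,490
  Less energy credit ¥46,000 → ¥94,490

¥99,540 > ¥94,490, so the shadow minimum tax is the binding amount.

¥99,540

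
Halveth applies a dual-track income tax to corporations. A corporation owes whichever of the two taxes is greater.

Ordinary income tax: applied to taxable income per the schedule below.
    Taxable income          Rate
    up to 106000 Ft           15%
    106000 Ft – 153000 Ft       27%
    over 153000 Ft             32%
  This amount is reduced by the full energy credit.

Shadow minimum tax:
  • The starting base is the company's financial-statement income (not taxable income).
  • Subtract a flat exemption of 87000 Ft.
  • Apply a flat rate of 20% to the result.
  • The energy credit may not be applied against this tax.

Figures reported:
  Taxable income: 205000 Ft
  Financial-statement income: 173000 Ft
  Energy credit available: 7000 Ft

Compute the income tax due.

Shadow minimum tax:
  Base (financial-statement income): 173000 Ft
  Less exemption 87000 Ft → base 86000 Ft
  86000 Ft × 20% = 17200 Ft

Ordinary income tax:
  106000 Ft × 15% = 15900 Ft
  47000 Ft × 27% = 12690 Ft
  52000 Ft × 32% = 16640 Ft
  → 45230 Ft
  Less energy credit 7000 Ft → 38230 Ft

38230 Ft > 17200 Ft, so the ordinary income tax governs.

38230 Ft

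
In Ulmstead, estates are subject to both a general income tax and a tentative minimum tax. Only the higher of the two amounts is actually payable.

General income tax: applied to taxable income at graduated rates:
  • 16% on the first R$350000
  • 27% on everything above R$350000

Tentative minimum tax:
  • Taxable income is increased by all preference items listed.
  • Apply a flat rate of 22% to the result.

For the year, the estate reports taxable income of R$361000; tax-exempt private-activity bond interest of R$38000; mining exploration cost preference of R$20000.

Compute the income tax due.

Tentative minimum tax:
  Adjusted income: R$361000 + R$38000 + R$20000 = R$419000
  R$419000 × 22% = R$92180

General income tax:
  R$350000 × 16% = R$56000
  R$11000 × 27% = R$2970
  → R$58970

R$92180 > R$58970, so the tentative minimum tax is the binding amount.

R$92180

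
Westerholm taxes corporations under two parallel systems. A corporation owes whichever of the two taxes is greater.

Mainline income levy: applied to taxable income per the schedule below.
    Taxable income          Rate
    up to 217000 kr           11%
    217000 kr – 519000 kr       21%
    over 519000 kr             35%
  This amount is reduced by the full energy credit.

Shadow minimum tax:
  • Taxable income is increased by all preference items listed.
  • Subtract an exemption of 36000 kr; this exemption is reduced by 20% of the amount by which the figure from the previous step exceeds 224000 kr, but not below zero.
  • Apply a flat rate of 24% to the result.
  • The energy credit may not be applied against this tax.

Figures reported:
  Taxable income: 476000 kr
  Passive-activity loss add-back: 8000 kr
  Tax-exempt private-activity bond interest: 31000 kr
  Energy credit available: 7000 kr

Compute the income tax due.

Shadow minimum tax:
  Adjusted income: 476000 kr + 8000 kr + 31000 kr = 515000 kr
  Exemption: 20% × (515000 kr − 224000 kr) = 58200 kr ≥ 36000 kr, so the exemption is fully phased out
  Base: 515000 kr − 0 kr = 515000 kr
  515000 kr × 24% = 123600 kr

Mainline income levy:
  217000 kr × 11% = 23870 kr
  259000 kr × 21% = 54390 kr
  → 78260 kr
  Less energy credit 7000 kr → 71260 kr

123600 kr > 71260 kr, so the shadow minimum tax is the binding amount.

123600 kr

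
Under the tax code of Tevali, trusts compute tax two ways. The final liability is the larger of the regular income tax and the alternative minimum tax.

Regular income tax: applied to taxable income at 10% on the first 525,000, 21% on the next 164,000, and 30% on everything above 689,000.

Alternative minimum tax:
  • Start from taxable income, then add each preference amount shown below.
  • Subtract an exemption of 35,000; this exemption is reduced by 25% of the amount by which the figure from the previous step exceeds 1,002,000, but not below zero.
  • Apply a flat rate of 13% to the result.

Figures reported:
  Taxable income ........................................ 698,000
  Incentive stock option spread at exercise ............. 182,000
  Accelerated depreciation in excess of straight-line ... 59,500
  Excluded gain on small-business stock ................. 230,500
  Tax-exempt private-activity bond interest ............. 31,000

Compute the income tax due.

Alternative minimum tax:
  Adjusted income: 698,000 + 182,000 + 59,500 + 230,500 + 31,000 = 1,201,000
  Exemption: 25% × (1,201,000 − 1,002,000) = 49,750 ≥ 35,000, so the exemption is fully phased out
  Base: 1,201,000 − 0 = 1,201,000
  1,201,000 × 13% = 156,130

Regular income tax:
  525,000 × 10% = 52,500
  164,000 × 21% = 34,440
  9,000 × 30% = 2,700
  → 89,640

156,130 > 89,640, so the alternative minimum tax is the binding amount.

156,130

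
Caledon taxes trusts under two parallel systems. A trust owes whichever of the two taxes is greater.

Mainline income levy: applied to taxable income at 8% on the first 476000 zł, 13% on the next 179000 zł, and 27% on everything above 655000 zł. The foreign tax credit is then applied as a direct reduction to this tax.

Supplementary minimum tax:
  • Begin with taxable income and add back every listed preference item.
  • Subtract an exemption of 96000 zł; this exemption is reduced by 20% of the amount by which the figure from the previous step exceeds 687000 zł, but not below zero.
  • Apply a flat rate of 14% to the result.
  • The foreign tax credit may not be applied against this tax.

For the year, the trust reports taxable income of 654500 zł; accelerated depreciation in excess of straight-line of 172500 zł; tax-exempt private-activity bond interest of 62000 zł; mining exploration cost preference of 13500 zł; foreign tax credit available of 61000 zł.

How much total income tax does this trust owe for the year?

118944 zł

Mainline income levy:
  476000 zł × 8% = 38080 zł
  178500 zł × 13% = 23205 zł
  → 61285 zł
  Less foreign tax credit 61000 zł → 285 zł

Supplementary minimum tax:
  Adjusted income: 654500 zł + 172500 zł + 62000 zł + 13500 zł = 902500 zł
  Exemption: 96000 zł − 20% × (902500 zł − 687000 zł) = 96000 zł − 43100 zł = 52900 zł
  Base: 902500 zł − 52900 zł = 849600 zł
  849600 zł × 14% = 118944 zł

118944 zł > 285 zł, so the supplementary minimum tax is the binding amount.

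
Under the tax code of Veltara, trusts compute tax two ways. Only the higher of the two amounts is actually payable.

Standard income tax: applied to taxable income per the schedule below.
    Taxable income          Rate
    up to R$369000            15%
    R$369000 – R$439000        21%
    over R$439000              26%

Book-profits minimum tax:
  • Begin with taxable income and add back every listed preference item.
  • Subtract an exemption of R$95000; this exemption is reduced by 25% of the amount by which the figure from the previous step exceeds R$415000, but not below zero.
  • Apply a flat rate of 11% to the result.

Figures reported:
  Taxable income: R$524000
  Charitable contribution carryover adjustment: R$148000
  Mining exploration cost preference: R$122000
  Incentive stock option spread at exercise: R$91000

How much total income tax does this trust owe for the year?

R$97350

Book-profits minimum tax:
  Adjusted income: R$524000 + R$148000 + R$122000 + R$91000 = R$885000
  Exemption: 25% × (R$885000 − R$415000) = R$117500 ≥ R$95000, so the exemption is fully phased out
  Base: R$885000 − R$0 = R$885000
  R$885000 × 11% = R$97350

Standard income tax:
  R$369000 × 15% = R$55350
  R$70000 × 21% = R$14700
  R$85000 × 26% = R$22100
  → R$92150

R$97350 > R$92150, so the book-profits minimum tax is the binding amount.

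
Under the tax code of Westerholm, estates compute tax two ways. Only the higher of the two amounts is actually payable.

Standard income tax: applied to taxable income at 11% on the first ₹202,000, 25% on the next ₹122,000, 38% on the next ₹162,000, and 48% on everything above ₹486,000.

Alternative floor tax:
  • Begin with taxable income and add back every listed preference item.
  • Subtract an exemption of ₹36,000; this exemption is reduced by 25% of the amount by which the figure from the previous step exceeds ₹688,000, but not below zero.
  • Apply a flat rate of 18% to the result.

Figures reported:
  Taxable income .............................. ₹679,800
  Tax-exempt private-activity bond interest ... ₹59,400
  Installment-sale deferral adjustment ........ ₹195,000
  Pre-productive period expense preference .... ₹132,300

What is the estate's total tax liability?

Alternative floor tax:
  Adjusted income: ₹679,800 + ₹59,400 + ₹195,000 + ₹132,300 = ₹1,066,500
  Exemption: 25% × (₹1,066,500 − ₹688,000) = ₹94,625 ≥ ₹36,000, so the exemption is fully phased out
  Base: ₹1,066,500 − ₹0 = ₹1,066,500
  ₹1,066,500 × 18% = ₹191,970

Standard income tax:
  ₹202,000 × 11% = ₹22,220
  ₹122,000 × 25% = ₹30,500
  ₹162,000 × 38% = ₹61,560
  ₹193,800 × 48% = ₹93,024
  → ₹207,304

₹207,304 > ₹191,970, so the standard income tax governs.

₹207,304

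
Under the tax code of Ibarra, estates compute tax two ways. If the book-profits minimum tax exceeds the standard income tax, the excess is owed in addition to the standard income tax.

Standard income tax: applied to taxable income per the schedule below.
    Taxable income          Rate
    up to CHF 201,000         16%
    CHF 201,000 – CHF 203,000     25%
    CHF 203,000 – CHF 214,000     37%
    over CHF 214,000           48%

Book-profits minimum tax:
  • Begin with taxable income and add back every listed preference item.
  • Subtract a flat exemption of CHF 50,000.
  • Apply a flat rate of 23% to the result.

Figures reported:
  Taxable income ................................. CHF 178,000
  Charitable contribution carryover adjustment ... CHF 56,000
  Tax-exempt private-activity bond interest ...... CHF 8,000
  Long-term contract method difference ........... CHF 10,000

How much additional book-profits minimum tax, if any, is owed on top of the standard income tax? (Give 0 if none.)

Standard income tax:
  CHF 178,000 × 16% = CHF 28,480

Book-profits minimum tax:
  Adjusted income: CHF 178,000 + CHF 56,000 + CHF 8,000 + CHF 10,000 = CHF 252,000
  Less exemption CHF 50,000 → base CHF 202,000
  CHF 202,000 × 23% = CHF 46,460

Excess of book-profits minimum tax over standard income tax: CHF 46,460 − CHF 28,480 = CHF 17,980.

CHF 17,980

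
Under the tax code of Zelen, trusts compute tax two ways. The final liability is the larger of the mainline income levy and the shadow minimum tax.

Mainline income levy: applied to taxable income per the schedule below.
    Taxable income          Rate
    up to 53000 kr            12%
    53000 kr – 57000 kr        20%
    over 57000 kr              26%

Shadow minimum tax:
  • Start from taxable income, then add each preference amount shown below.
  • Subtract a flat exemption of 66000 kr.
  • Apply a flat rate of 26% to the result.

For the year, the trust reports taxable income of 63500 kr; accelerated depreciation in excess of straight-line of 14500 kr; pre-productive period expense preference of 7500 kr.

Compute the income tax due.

8850 kr

Shadow minimum tax:
  Adjusted income: 63500 kr + 14500 kr + 7500 kr = 85500 kr
  Less exemption 66000 kr → base 19500 kr
  19500 kr × 26% = 5070 kr

Mainline income levy:
  53000 kr × 12% = 6360 kr
  4000 kr × 20% = 800 kr
  6500 kr × 26% = 1690 kr
  → 8850 kr

8850 kr > 5070 kr, so the mainline income levy governs.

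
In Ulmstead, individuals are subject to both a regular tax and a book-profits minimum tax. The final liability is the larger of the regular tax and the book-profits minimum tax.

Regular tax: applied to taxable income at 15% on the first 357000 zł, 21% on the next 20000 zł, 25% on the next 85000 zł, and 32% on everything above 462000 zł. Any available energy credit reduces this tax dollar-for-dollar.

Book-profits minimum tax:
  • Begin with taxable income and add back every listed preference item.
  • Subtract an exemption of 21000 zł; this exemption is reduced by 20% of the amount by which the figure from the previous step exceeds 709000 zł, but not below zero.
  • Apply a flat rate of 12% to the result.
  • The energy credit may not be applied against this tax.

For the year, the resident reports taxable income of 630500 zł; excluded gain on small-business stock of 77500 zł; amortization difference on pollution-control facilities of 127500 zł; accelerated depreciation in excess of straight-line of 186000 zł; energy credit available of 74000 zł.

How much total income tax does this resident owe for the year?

122580 zł

Book-profits minimum tax:
  Adjusted income: 630500 zł + 77500 zł + 127500 zł + 186000 zł = 1021500 zł
  Exemption: 20% × (1021500 zł − 709000 zł) = 62500 zł ≥ 21000 zł, so the exemption is fully phased out
  Base: 1021500 zł − 0 zł = 1021500 zł
  1021500 zł × 12% = 122580 zł

Regular tax:
  357000 zł × 15% = 53550 zł
  20000 zł × 21% = 4200 zł
  85000 zł × 25% = 21250 zł
  168500 zł × 32% = 53920 zł
  → 132920 zł
  Less energy credit 74000 zł → 58920 zł

122580 zł > 58920 zł, so the book-profits minimum tax is the binding amount.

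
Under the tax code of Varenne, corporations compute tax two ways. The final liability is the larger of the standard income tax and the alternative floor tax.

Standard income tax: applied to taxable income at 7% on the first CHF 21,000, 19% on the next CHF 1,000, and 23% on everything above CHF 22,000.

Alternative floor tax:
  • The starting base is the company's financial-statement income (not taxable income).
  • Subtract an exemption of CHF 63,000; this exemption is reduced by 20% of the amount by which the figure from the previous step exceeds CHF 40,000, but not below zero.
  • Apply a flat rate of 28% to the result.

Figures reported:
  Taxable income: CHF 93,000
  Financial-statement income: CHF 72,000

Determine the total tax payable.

Alternative floor tax:
  Base (financial-statement income): CHF 72,000
  Exemption: CHF 63,000 − 20% × (CHF 72,000 − CHF 40,000) = CHF 63,000 − CHF 6,400 = CHF 56,600
  Base: CHF 72,000 − CHF 56,600 = CHF 15,400
  CHF 15,400 × 28% = CHF 4,312

Standard income tax:
  CHF 21,000 × 7% = CHF 1,470
  CHF 1,000 × 19% = CHF 190
  CHF 71,000 × 23% = CHF 16,330
  → CHF 17,990

CHF 17,990 > CHF 4,312, so the standard income tax governs.

CHF 17,990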